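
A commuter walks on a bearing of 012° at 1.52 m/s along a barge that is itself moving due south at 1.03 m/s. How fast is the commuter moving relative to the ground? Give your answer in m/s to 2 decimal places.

Taking east as x and north as y: barge velocity = (0.000, -1.030) m/s; commuter velocity relative to barge = (0.316, 1.487) m/s.
Velocity relative to ground = (0.000, -1.030) + (0.316, 1.487) = (0.316, 0.457) m/s.
Speed = |(0.316, 0.457)| = 0.555 m/s.

0.56 m/s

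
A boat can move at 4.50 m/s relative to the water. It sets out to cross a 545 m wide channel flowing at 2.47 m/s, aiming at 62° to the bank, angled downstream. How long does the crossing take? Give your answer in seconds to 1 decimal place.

137.2 s

The component of the boat's velocity perpendicular to the bank is 4.50 × sin 62° = 3.973 m/s.
The flow acts along the bank and has no component across it.
Time = 545 / 3.973 = 137.167 s.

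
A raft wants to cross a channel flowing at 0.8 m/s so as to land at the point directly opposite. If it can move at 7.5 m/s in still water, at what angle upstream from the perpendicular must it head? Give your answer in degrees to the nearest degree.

To cancel the current, the upstream component of the raft's velocity must equal the flow: 7.5 sin θ = 0.8.
sin θ = 0.8 / 7.5 = 0.1067.
θ = arcsin(0.1067) = 6.123°.

6°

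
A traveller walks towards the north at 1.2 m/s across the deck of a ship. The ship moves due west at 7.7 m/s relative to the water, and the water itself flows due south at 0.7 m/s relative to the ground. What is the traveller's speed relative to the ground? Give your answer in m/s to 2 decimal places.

In east/north components (m/s): traveller relative to ship = (0.000, 1.200); ship relative to water = (-7.700, 0.000); water relative to ground = (0.000, -0.700).
Sum = (-7.700, 0.500) m/s.
Speed = |(-7.700, 0.500)| = 7.716 m/s.

7.72 m/s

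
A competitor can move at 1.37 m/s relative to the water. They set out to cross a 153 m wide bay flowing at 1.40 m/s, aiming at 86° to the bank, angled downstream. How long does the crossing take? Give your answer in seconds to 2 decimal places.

The component of the competitor's velocity perpendicular to the bank is 1.37 × sin 86° = 1.367 m/s.
The flow acts along the bank and has no component across it.
Time = 153 / 1.367 = 111.952 s.

111.95 s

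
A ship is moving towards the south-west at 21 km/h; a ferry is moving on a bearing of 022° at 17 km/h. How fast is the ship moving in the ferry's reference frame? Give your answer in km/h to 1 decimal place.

Taking east as x and north as y: ship velocity = (-14.849, -14.849) km/h; ferry velocity = (6.368, 15.762) km/h.
Velocity of ship relative to ferry = (-14.849, -14.849) − (6.368, 15.762) = (-21.218, -30.611) km/h.
Magnitude = |(-21.218, -30.611)| = 37.246 km/h.

37.2 km/h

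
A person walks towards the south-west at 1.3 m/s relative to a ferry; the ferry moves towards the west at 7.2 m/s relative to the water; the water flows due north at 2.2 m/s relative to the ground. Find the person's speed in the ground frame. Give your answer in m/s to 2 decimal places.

In east/north components (m/s): person relative to ferry = (-0.919, -0.919); ferry relative to water = (-7.200, 0.000); water relative to ground = (0.000, 2.200).
Sum = (-8.119, 1.281) m/s.
Speed = |(-8.119, 1.281)| = 8.220 m/s.

8.22 m/s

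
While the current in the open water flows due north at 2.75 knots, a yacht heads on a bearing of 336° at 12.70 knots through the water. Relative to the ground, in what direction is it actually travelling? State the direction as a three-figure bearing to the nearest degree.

Taking east as x and north as y: velocity relative to the water = (-5.166, 11.602) knots; the water relative to ground = (0.000, 2.750) knots.
Velocity relative to ground = (-5.166, 11.602) + (0.000, 2.750) = (-5.166, 14.352) knots.
Bearing = atan2(-5.17, 14.35) = 340.21° clockwise from north.

340°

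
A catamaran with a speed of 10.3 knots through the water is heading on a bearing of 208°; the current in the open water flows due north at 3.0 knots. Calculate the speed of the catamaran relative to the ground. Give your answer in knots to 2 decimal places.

7.78 knots

Taking east as x and north as y: velocity relative to the water = (-4.836, -9.094) knots; the water relative to ground = (0.000, 3.000) knots.
Velocity relative to ground = (-4.836, -9.094) + (0.000, 3.000) = (-4.836, -6.094) knots.
Speed = |(-4.836, -6.094)| = 7.780 knots.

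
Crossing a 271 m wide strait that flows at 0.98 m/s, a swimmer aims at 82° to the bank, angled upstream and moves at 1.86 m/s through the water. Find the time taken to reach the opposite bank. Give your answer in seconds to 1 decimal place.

147.1 s

The component of the swimmer's velocity perpendicular to the bank is 1.86 × sin 82° = 1.842 m/s.
The flow acts along the bank and has no component across it.
Time = 271 / 1.842 = 147.131 s.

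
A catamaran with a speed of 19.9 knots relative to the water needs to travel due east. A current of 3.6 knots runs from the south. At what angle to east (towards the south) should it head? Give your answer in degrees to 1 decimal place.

10.4°

The current pushes perpendicular to the desired track; the heading must have a component into the current equal to 3.6 knots: 19.9 sin θ = 3.6.
sin θ = 0.1809, so θ = 10.422°.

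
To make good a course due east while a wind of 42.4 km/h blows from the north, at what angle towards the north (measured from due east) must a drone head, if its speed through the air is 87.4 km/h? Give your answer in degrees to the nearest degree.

29°

The wind pushes perpendicular to the desired track; the heading must have a component into the wind equal to 42.4 km/h: 87.4 sin θ = 42.4.
sin θ = 0.4851, so θ = 29.021°.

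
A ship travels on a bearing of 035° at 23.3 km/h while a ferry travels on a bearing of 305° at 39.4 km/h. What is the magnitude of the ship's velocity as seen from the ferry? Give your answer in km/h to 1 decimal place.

Taking east as x and north as y: ship velocity = (13.364, 19.086) km/h; ferry velocity = (-32.275, 22.599) km/h.
Velocity of ship relative to ferry = (13.364, 19.086) − (-32.275, 22.599) = (45.639, -3.513) km/h.
Magnitude = |(45.639, -3.513)| = 45.774 km/h.

45.8 km/h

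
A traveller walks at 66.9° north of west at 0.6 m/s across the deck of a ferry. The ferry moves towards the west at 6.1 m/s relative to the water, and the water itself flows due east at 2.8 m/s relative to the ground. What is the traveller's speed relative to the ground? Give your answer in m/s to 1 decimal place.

In east/north components (m/s): traveller relative to ferry = (-0.235, 0.552); ferry relative to water = (-6.100, 0.000); water relative to ground = (2.800, 0.000).
Sum = (-3.535, 0.552) m/s.
Speed = |(-3.535, 0.552)| = 3.578 m/s.

3.6 m/s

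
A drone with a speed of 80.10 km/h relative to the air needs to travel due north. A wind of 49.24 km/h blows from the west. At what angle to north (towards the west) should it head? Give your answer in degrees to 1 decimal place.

The wind pushes perpendicular to the desired track; the heading must have a component into the wind equal to 49.24 km/h: 80.10 sin θ = 49.24.
sin θ = 0.6147, so θ = 37.932°.

37.9°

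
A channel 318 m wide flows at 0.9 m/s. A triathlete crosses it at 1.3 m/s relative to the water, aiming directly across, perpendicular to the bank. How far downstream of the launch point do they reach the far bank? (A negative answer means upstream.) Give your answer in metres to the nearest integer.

220 m

Perpendicular speed = 1.300 m/s; crossing time = 318 / 1.300 = 244.615 s.
Net downstream speed = 0.900 m/s.
Drift = 0.900 × 244.615 = 220.154 m (downstream).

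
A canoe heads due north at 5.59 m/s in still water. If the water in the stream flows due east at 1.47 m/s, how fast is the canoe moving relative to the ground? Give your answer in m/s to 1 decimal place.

Taking east as x and north as y: velocity relative to the water = (0.000, 5.590) m/s; the water relative to ground = (1.470, 0.000) m/s.
Velocity relative to ground = (0.000, 5.590) + (1.470, 0.000) = (1.470, 5.590) m/s.
Speed = |(1.470, 5.590)| = 5.780 m/s.

5.8 m/s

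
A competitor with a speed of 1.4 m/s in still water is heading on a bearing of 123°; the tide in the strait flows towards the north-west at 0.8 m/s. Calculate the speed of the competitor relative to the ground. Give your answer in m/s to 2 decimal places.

Taking east as x and north as y: velocity relative to the water = (1.174, -0.762) m/s; the water relative to ground = (-0.566, 0.566) m/s.
Velocity relative to ground = (1.174, -0.762) + (-0.566, 0.566) = (0.608, -0.197) m/s.
Speed = |(0.608, -0.197)| = 0.639 m/s.

0.64 m/s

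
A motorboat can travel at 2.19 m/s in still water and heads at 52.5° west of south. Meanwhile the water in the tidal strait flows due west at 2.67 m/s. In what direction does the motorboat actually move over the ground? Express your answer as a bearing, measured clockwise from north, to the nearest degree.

Taking east as x and north as y: velocity relative to the water = (-1.737, -1.333) m/s; the water relative to ground = (-2.670, 0.000) m/s.
Velocity relative to ground = (-1.737, -1.333) + (-2.670, 0.000) = (-4.407, -1.333) m/s.
Bearing = atan2(-4.41, -1.33) = 253.17° clockwise from north.

253°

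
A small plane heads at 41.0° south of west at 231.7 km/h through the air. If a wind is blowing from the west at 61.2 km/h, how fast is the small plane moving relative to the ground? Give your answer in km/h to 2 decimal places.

189.81 km/h

Taking east as x and north as y: velocity relative to the air = (-174.866, -152.009) km/h; the air relative to ground = (61.200, 0.000) km/h.
Velocity relative to ground = (-174.866, -152.009) + (61.200, 0.000) = (-113.666, -152.009) km/h.
Speed = |(-113.666, -152.009)| = 189.807 km/h.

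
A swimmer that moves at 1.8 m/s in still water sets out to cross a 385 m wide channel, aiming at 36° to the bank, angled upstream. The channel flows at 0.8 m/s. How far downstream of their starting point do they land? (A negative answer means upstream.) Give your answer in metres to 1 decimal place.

-238.8 m

Perpendicular speed = 1.058 m/s; crossing time = 385 / 1.058 = 363.890 s.
Net downstream speed = -0.656 m/s.
Drift = -0.656 × 363.890 = -238.795 m (upstream).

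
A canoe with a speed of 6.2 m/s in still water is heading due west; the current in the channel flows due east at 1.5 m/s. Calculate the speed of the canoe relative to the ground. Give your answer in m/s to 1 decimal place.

4.7 m/s

Taking east as x and north as y: velocity relative to the water = (-6.200, 0.000) m/s; the water relative to ground = (1.500, 0.000) m/s.
Velocity relative to ground = (-6.200, 0.000) + (1.500, 0.000) = (-4.700, 0.000) m/s.
Speed = |(-4.700, 0.000)| = 4.700 m/s.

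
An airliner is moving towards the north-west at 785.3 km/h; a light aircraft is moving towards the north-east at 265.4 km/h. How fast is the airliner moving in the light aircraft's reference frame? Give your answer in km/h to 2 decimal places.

828.94 km/h

Taking east as x and north as y: airliner velocity = (-555.291, 555.291) km/h; light aircraft velocity = (187.666, 187.666) km/h.
Velocity of airliner relative to light aircraft = (-555.291, 555.291) − (187.666, 187.666) = (-742.957, 367.625) km/h.
Magnitude = |(-742.957, 367.625)| = 828.935 km/h.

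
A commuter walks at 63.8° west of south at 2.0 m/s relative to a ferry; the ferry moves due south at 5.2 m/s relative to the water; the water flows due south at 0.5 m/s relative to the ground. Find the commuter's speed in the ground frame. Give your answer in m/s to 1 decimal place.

6.8 m/s

In east/north components (m/s): commuter relative to ferry = (-1.795, -0.883); ferry relative to water = (0.000, -5.200); water relative to ground = (0.000, -0.500).
Sum = (-1.795, -6.583) m/s.
Speed = |(-1.795, -6.583)| = 6.823 m/s.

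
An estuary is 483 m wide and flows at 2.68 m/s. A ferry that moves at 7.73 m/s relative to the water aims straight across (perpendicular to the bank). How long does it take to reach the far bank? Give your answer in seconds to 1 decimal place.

The component of the ferry's velocity perpendicular to the bank is 7.73 m/s.
The current is parallel to the bank, so it does not affect the crossing time.
Time = 483 / 7.730 = 62.484 s.

62.5 s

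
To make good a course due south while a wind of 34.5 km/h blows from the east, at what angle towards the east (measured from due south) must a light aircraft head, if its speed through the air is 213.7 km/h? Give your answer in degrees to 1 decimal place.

The wind pushes perpendicular to the desired track; the heading must have a component into the wind equal to 34.5 km/h: 213.7 sin θ = 34.5.
sin θ = 0.1614, so θ = 9.291°.

9.3°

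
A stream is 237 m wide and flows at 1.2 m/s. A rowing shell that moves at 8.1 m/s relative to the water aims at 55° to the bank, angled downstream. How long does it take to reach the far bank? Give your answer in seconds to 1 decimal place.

35.7 s

The component of the rowing shell's velocity perpendicular to the bank is 8.1 × sin 55° = 6.635 m/s.
Only the cross-stream component determines the crossing time; the current contributes nothing perpendicular to the bank.
Time = 237 / 6.635 = 35.719 s.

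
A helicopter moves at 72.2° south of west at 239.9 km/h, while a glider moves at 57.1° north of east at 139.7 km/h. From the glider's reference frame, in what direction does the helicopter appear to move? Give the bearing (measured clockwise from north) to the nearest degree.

203°

Taking east as x and north as y: helicopter velocity = (-73.336, -228.416) km/h; glider velocity = (75.881, 117.295) km/h.
Velocity of helicopter relative to glider = (-73.336, -228.416) − (75.881, 117.295) = (-149.218, -345.711) km/h.
Bearing = atan2(-149.22, -345.71) = 203.35° clockwise from north.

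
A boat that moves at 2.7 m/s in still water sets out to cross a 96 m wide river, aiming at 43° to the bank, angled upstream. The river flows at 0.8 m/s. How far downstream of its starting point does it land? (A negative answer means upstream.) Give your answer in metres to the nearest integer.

-61 m

Perpendicular speed = 1.841 m/s; crossing time = 96 / 1.841 = 52.134 s.
Net downstream speed = -1.175 m/s.
Drift = -1.175 × 52.134 = -61.240 m (upstream).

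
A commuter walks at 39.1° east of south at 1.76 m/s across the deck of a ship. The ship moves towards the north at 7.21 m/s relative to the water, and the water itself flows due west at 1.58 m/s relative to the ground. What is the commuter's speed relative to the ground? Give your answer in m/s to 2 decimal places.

In east/north components (m/s): commuter relative to ship = (1.110, -1.366); ship relative to water = (0.000, 7.210); water relative to ground = (-1.580, 0.000).
Sum = (-0.470, 5.844) m/s.
Speed = |(-0.470, 5.844)| = 5.863 m/s.

5.86 m/s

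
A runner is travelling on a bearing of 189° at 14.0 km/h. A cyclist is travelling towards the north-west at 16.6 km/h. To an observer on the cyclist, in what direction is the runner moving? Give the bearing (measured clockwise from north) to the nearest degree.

Taking east as x and north as y: runner velocity = (-2.190, -13.828) km/h; cyclist velocity = (-11.738, 11.738) km/h.
Velocity of runner relative to cyclist = (-2.190, -13.828) − (-11.738, 11.738) = (9.548, -25.566) km/h.
Bearing = atan2(9.55, -25.57) = 159.52° clockwise from north.

160°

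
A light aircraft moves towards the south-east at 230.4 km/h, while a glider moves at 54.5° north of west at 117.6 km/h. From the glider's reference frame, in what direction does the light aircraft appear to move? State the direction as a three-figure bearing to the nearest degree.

Taking east as x and north as y: light aircraft velocity = (162.917, -162.917) km/h; glider velocity = (-68.291, 95.740) km/h.
Velocity of light aircraft relative to glider = (162.917, -162.917) − (-68.291, 95.740) = (231.208, -258.657) km/h.
Bearing = atan2(231.21, -258.66) = 138.21° clockwise from north.

138°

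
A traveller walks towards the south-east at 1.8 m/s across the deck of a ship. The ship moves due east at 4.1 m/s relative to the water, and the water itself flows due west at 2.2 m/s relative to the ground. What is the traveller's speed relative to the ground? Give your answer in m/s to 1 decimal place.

3.4 m/s

In east/north components (m/s): traveller relative to ship = (1.273, -1.273); ship relative to water = (4.100, 0.000); water relative to ground = (-2.200, 0.000).
Sum = (3.173, -1.273) m/s.
Speed = |(3.173, -1.273)| = 3.419 m/s.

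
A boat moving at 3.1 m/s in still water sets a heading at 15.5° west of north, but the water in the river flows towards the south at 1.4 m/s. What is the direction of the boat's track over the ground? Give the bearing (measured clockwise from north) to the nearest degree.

332°

Taking east as x and north as y: velocity relative to the water = (-0.828, 2.987) m/s; the water relative to ground = (0.000, -1.400) m/s.
Velocity relative to ground = (-0.828, 2.987) + (0.000, -1.400) = (-0.828, 1.587) m/s.
Bearing = atan2(-0.83, 1.59) = 332.44° clockwise from north.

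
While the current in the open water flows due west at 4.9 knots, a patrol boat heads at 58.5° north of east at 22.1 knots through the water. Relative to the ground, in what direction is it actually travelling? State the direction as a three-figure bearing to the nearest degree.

019°

Taking east as x and north as y: velocity relative to the water = (11.547, 18.843) knots; the water relative to ground = (-4.900, 0.000) knots.
Velocity relative to ground = (11.547, 18.843) + (-4.900, 0.000) = (6.647, 18.843) knots.
Bearing = atan2(6.65, 18.84) = 19.43° clockwise from north.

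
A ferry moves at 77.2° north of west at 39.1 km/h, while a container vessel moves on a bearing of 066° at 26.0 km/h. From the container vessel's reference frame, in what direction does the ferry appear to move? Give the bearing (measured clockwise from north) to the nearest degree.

310°

Taking east as x and north as y: ferry velocity = (-8.663, 38.128) km/h; container vessel velocity = (23.752, 10.575) km/h.
Velocity of ferry relative to container vessel = (-8.663, 38.128) − (23.752, 10.575) = (-32.415, 27.553) km/h.
Bearing = atan2(-32.41, 27.55) = 310.37° clockwise from north.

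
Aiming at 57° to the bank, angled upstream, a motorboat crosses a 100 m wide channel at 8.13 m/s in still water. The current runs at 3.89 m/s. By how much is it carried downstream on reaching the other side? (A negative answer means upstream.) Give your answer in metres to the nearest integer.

Perpendicular speed = 6.818 m/s; crossing time = 100 / 6.818 = 14.666 s.
Net downstream speed = -0.538 m/s.
Drift = -0.538 × 14.666 = -7.889 m (upstream).

-8 m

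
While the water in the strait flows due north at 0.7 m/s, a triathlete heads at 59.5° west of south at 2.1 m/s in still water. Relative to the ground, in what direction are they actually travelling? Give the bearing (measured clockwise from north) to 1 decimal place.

258.6°

Taking east as x and north as y: velocity relative to the water = (-1.809, -1.066) m/s; the water relative to ground = (0.000, 0.700) m/s.
Velocity relative to ground = (-1.809, -1.066) + (0.000, 0.700) = (-1.809, -0.366) m/s.
Bearing = atan2(-1.81, -0.37) = 258.57° clockwise from north.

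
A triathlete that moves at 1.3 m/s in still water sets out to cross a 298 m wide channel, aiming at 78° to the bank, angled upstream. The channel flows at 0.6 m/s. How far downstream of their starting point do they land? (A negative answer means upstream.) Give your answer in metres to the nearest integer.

77 m

Perpendicular speed = 1.272 m/s; crossing time = 298 / 1.272 = 234.352 s.
Net downstream speed = 0.330 m/s.
Drift = 0.330 × 234.352 = 77.269 m (downstream).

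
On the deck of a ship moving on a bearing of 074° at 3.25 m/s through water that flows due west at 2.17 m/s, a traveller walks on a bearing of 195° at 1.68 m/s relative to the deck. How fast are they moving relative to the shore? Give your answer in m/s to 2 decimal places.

In east/north components (m/s): traveller relative to ship = (-0.435, -1.623); ship relative to water = (3.124, 0.896); water relative to ground = (-2.170, 0.000).
Sum = (0.519, -0.727) m/s.
Speed = |(0.519, -0.727)| = 0.893 m/s.

0.89 m/s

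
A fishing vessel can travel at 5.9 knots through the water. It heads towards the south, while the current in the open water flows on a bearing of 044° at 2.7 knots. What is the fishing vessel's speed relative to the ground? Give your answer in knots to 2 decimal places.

Taking east as x and north as y: velocity relative to the water = (0.000, -5.900) knots; the water relative to ground = (1.876, 1.942) knots.
Velocity relative to ground = (0.000, -5.900) + (1.876, 1.942) = (1.876, -3.958) knots.
Speed = |(1.876, -3.958)| = 4.380 knots.

4.38 knots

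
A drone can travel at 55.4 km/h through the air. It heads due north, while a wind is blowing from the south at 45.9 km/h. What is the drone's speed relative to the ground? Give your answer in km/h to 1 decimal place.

101.3 km/h

Taking east as x and north as y: velocity relative to the air = (0.000, 55.400) km/h; the air relative to ground = (0.000, 45.900) km/h.
Velocity relative to ground = (0.000, 55.400) + (0.000, 45.900) = (0.000, 101.300) km/h.
Speed = |(0.000, 101.300)| = 101.300 km/h.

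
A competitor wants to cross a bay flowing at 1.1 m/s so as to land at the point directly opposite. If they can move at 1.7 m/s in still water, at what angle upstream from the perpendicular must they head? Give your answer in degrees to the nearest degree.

40°

To cancel the current, the upstream component of the competitor's velocity must equal the flow: 1.7 sin θ = 1.1.
sin θ = 1.1 / 1.7 = 0.6471.
θ = arcsin(0.6471) = 40.320°.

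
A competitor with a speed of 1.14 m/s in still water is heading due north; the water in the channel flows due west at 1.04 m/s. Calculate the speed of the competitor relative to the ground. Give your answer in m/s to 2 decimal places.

Taking east as x and north as y: velocity relative to the water = (0.000, 1.140) m/s; the water relative to ground = (-1.040, 0.000) m/s.
Velocity relative to ground = (0.000, 1.140) + (-1.040, 0.000) = (-1.040, 1.140) m/s.
Speed = |(-1.040, 1.140)| = 1.543 m/s.

1.54 m/s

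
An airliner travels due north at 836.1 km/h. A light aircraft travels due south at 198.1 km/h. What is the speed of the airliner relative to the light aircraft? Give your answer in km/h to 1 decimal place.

Taking east as x and north as y: airliner velocity = (0.000, 836.100) km/h; light aircraft velocity = (0.000, -198.100) km/h.
Velocity of airliner relative to light aircraft = (0.000, 836.100) − (0.000, -198.100) = (0.000, 1034.200) km/h.
Magnitude = |(0.000, 1034.200)| = 1034.200 km/h.

1034.2 km/h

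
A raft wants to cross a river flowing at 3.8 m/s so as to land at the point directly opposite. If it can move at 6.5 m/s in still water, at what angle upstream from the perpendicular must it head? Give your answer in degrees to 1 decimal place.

To cancel the current, the upstream component of the raft's velocity must equal the flow: 6.5 sin θ = 3.8.
sin θ = 3.8 / 6.5 = 0.5846.
θ = arcsin(0.5846) = 35.776°.

35.8°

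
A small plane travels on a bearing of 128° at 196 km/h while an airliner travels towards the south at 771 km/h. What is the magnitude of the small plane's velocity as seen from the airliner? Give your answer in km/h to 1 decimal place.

Taking east as x and north as y: small plane velocity = (154.450, -120.670) km/h; airliner velocity = (0.000, -771.000) km/h.
Velocity of small plane relative to airliner = (154.450, -120.670) − (0.000, -771.000) = (154.450, 650.330) km/h.
Magnitude = |(154.450, 650.330)| = 668.419 km/h.

668.4 km/h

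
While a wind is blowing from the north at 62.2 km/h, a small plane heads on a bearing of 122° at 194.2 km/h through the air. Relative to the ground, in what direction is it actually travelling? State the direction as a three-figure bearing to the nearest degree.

Taking east as x and north as y: velocity relative to the air = (164.691, -102.910) km/h; the air relative to ground = (0.000, -62.200) km/h.
Velocity relative to ground = (164.691, -102.910) + (0.000, -62.200) = (164.691, -165.110) km/h.
Bearing = atan2(164.69, -165.11) = 135.07° clockwise from north.

135°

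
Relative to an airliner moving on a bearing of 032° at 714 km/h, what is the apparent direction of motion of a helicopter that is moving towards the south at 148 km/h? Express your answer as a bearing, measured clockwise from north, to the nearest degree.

207°

Taking east as x and north as y: helicopter velocity = (0.000, -148.000) km/h; airliner velocity = (378.362, 605.506) km/h.
Velocity of helicopter relative to airliner = (0.000, -148.000) − (378.362, 605.506) = (-378.362, -753.506) km/h.
Bearing = atan2(-378.36, -753.51) = 206.66° clockwise from north.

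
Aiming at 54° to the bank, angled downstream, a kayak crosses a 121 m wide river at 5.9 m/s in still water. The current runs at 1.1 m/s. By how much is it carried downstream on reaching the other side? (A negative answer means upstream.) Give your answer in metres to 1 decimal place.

115.8 m

Perpendicular speed = 4.773 m/s; crossing time = 121 / 4.773 = 25.350 s.
Net downstream speed = 4.568 m/s.
Drift = 4.568 × 25.350 = 115.797 m (downstream).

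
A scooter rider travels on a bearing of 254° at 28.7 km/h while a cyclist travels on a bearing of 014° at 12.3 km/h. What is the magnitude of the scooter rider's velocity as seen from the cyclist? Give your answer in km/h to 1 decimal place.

36.4 km/h

Taking east as x and north as y: scooter rider velocity = (-27.588, -7.911) km/h; cyclist velocity = (2.976, 11.935) km/h.
Velocity of scooter rider relative to cyclist = (-27.588, -7.911) − (2.976, 11.935) = (-30.564, -19.845) km/h.
Magnitude = |(-30.564, -19.845)| = 36.442 km/h.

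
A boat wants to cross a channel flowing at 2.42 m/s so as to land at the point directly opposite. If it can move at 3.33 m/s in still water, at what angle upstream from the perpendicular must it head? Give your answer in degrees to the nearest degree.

To cancel the current, the upstream component of the boat's velocity must equal the flow: 3.33 sin θ = 2.42.
sin θ = 2.42 / 3.33 = 0.7267.
θ = arcsin(0.7267) = 46.613°.

47°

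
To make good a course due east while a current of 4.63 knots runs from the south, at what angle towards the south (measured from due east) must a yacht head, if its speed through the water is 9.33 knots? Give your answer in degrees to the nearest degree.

The current pushes perpendicular to the desired track; the heading must have a component into the current equal to 4.63 knots: 9.33 sin θ = 4.63.
sin θ = 0.4962, so θ = 29.752°.

30°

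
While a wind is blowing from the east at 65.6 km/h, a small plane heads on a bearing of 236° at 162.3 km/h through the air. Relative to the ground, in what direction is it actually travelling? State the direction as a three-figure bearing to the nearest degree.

Taking east as x and north as y: velocity relative to the air = (-134.553, -90.757) km/h; the air relative to ground = (-65.600, 0.000) km/h.
Velocity relative to ground = (-134.553, -90.757) + (-65.600, 0.000) = (-200.153, -90.757) km/h.
Bearing = atan2(-200.15, -90.76) = 245.61° clockwise from north.

246°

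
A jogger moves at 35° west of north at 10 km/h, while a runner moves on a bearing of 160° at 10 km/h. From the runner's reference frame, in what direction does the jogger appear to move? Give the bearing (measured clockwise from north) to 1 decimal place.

Taking east as x and north as y: jogger velocity = (-5.736, 8.192) km/h; runner velocity = (3.420, -9.397) km/h.
Velocity of jogger relative to runner = (-5.736, 8.192) − (3.420, -9.397) = (-9.156, 17.588) km/h.
Bearing = atan2(-9.16, 17.59) = 332.50° clockwise from north.

332.5°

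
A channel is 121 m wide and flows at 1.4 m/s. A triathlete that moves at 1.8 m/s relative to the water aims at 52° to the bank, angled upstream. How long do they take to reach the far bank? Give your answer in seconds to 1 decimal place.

The component of the triathlete's velocity perpendicular to the bank is 1.8 × sin 52° = 1.418 m/s.
Only the cross-stream component determines the crossing time; the current contributes nothing perpendicular to the bank.
Time = 121 / 1.418 = 85.306 s.

85.3 s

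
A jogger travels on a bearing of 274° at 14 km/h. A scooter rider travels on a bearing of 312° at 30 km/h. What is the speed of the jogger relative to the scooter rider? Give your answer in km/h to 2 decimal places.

Taking east as x and north as y: jogger velocity = (-13.966, 0.977) km/h; scooter rider velocity = (-22.294, 20.074) km/h.
Velocity of jogger relative to scooter rider = (-13.966, 0.977) − (-22.294, 20.074) = (8.328, -19.097) km/h.
Magnitude = |(8.328, -19.097)| = 20.834 km/h.

20.83 km/h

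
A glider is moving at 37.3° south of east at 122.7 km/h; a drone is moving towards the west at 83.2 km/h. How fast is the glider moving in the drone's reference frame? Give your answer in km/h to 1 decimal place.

195.5 km/h

Taking east as x and north as y: glider velocity = (97.605, -74.355) km/h; drone velocity = (-83.200, 0.000) km/h.
Velocity of glider relative to drone = (97.605, -74.355) − (-83.200, 0.000) = (180.805, -74.355) km/h.
Magnitude = |(180.805, -74.355)| = 195.497 km/h.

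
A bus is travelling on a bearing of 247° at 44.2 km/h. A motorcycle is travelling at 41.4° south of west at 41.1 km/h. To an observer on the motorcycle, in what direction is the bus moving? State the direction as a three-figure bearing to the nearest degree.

Taking east as x and north as y: bus velocity = (-40.686, -17.270) km/h; motorcycle velocity = (-30.830, -27.180) km/h.
Velocity of bus relative to motorcycle = (-40.686, -17.270) − (-30.830, -27.180) = (-9.857, 9.910) km/h.
Bearing = atan2(-9.86, 9.91) = 315.15° clockwise from north.

315°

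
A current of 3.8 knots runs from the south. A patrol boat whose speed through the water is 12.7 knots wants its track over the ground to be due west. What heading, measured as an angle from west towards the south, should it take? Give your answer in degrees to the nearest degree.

17°

The current pushes perpendicular to the desired track; the heading must have a component into the current equal to 3.8 knots: 12.7 sin θ = 3.8.
sin θ = 0.2992, so θ = 17.410°.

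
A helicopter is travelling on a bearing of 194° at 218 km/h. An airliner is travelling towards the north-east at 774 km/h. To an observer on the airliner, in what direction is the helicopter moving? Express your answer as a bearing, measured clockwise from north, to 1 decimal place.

218.3°

Taking east as x and north as y: helicopter velocity = (-52.739, -211.524) km/h; airliner velocity = (547.301, 547.301) km/h.
Velocity of helicopter relative to airliner = (-52.739, -211.524) − (547.301, 547.301) = (-600.040, -758.825) km/h.
Bearing = atan2(-600.04, -758.83) = 218.34° clockwise from north.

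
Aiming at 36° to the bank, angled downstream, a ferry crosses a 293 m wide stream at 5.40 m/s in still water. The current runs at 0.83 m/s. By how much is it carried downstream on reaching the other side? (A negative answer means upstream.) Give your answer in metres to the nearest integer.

Perpendicular speed = 3.174 m/s; crossing time = 293 / 3.174 = 92.311 s.
Net downstream speed = 5.199 m/s.
Drift = 5.199 × 92.311 = 479.898 m (downstream).

480 m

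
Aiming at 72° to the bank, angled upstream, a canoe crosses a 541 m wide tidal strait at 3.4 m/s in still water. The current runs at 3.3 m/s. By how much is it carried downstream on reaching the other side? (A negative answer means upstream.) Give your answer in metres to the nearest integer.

Perpendicular speed = 3.234 m/s; crossing time = 541 / 3.234 = 167.306 s.
Net downstream speed = 2.249 m/s.
Drift = 2.249 × 167.306 = 376.329 m (downstream).

376 m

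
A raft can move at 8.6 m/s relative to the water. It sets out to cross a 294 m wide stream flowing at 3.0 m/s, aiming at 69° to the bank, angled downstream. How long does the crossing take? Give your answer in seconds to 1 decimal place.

36.6 s

The component of the raft's velocity perpendicular to the bank is 8.6 × sin 69° = 8.029 m/s.
The current is parallel to the bank, so it does not affect the crossing time.
Time = 294 / 8.029 = 36.618 s.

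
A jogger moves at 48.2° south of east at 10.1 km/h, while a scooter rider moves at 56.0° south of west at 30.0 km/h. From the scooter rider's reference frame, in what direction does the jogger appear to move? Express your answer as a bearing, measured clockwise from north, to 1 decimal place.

053.6°

Taking east as x and north as y: jogger velocity = (6.732, -7.529) km/h; scooter rider velocity = (-16.776, -24.871) km/h.
Velocity of jogger relative to scooter rider = (6.732, -7.529) − (-16.776, -24.871) = (23.508, 17.342) km/h.
Bearing = atan2(23.51, 17.34) = 53.58° clockwise from north.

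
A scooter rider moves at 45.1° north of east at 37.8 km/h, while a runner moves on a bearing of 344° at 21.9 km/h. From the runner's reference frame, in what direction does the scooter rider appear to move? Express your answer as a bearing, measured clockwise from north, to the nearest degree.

Taking east as x and north as y: scooter rider velocity = (26.682, 26.775) km/h; runner velocity = (-6.036, 21.052) km/h.
Velocity of scooter rider relative to runner = (26.682, 26.775) − (-6.036, 21.052) = (32.718, 5.724) km/h.
Bearing = atan2(32.72, 5.72) = 80.08° clockwise from north.

080°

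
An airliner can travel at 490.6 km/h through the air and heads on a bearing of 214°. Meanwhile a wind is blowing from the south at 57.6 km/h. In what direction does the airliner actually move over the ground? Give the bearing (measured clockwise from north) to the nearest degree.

Taking east as x and north as y: velocity relative to the air = (-274.340, -406.726) km/h; the air relative to ground = (0.000, 57.600) km/h.
Velocity relative to ground = (-274.340, -406.726) + (0.000, 57.600) = (-274.340, -349.126) km/h.
Bearing = atan2(-274.34, -349.13) = 218.16° clockwise from north.

218°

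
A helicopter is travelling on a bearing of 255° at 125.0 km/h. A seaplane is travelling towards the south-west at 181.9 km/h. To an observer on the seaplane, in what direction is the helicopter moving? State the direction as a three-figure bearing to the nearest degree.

005°

Taking east as x and north as y: helicopter velocity = (-120.741, -32.352) km/h; seaplane velocity = (-128.623, -128.623) km/h.
Velocity of helicopter relative to seaplane = (-120.741, -32.352) − (-128.623, -128.623) = (7.882, 96.270) km/h.
Bearing = atan2(7.88, 96.27) = 4.68° clockwise from north.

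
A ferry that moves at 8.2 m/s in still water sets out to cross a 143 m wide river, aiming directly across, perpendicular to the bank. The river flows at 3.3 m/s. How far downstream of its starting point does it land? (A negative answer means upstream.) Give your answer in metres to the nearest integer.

58 m

Perpendicular speed = 8.200 m/s; crossing time = 143 / 8.200 = 17.439 s.
Net downstream speed = 3.300 m/s.
Drift = 3.300 × 17.439 = 57.549 m (downstream).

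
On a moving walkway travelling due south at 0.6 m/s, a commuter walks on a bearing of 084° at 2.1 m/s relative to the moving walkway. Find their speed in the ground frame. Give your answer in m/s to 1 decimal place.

Taking east as x and north as y: moving walkway velocity = (0.000, -0.600) m/s; commuter velocity relative to moving walkway = (2.088, 0.220) m/s.
Velocity relative to ground = (0.000, -0.600) + (2.088, 0.220) = (2.088, -0.380) m/s.
Speed = |(2.088, -0.380)| = 2.123 m/s.

2.1 m/s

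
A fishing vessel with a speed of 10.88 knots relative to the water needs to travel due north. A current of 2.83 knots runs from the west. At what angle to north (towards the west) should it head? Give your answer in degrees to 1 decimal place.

15.1°

The current pushes perpendicular to the desired track; the heading must have a component into the current equal to 2.83 knots: 10.88 sin θ = 2.83.
sin θ = 0.2601, so θ = 15.077°.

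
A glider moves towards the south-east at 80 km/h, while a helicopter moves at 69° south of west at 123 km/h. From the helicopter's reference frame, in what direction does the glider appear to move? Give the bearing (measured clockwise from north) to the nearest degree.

Taking east as x and north as y: glider velocity = (56.569, -56.569) km/h; helicopter velocity = (-44.079, -114.830) km/h.
Velocity of glider relative to helicopter = (56.569, -56.569) − (-44.079, -114.830) = (100.648, 58.262) km/h.
Bearing = atan2(100.65, 58.26) = 59.93° clockwise from north.

060°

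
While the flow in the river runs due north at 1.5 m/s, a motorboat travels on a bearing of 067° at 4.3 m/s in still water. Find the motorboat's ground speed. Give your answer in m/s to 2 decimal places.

Taking east as x and north as y: velocity relative to the water = (3.958, 1.680) m/s; the water relative to ground = (0.000, 1.500) m/s.
Velocity relative to ground = (3.958, 1.680) + (0.000, 1.500) = (3.958, 3.180) m/s.
Speed = |(3.958, 3.180)| = 5.077 m/s.

5.08 m/s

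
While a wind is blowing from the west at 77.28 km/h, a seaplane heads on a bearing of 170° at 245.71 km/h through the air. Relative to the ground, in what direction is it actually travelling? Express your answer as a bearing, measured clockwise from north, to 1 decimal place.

Taking east as x and north as y: velocity relative to the air = (42.667, -241.977) km/h; the air relative to ground = (77.280, 0.000) km/h.
Velocity relative to ground = (42.667, -241.977) + (77.280, 0.000) = (119.947, -241.977) km/h.
Bearing = atan2(119.95, -241.98) = 153.63° clockwise from north.

153.6°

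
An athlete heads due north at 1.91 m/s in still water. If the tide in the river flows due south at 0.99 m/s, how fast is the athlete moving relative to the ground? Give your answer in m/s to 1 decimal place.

0.9 m/s

Taking east as x and north as y: velocity relative to the water = (0.000, 1.910) m/s; the water relative to ground = (0.000, -0.990) m/s.
Velocity relative to ground = (0.000, 1.910) + (0.000, -0.990) = (0.000, 0.920) m/s.
Speed = |(0.000, 0.920)| = 0.920 m/s.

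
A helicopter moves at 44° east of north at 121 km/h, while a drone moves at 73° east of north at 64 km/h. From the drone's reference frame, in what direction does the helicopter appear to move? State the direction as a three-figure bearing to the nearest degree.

018°

Taking east as x and north as y: helicopter velocity = (84.054, 87.040) km/h; drone velocity = (61.204, 18.712) km/h.
Velocity of helicopter relative to drone = (84.054, 87.040) − (61.204, 18.712) = (22.850, 68.328) km/h.
Bearing = atan2(22.85, 68.33) = 18.49° clockwise from north.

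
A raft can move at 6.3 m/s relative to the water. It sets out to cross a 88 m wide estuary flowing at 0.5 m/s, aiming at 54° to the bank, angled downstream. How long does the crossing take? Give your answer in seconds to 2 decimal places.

The component of the raft's velocity perpendicular to the bank is 6.3 × sin 54° = 5.097 m/s.
The flow acts along the bank and has no component across it.
Time = 88 / 5.097 = 17.266 s.

17.27 s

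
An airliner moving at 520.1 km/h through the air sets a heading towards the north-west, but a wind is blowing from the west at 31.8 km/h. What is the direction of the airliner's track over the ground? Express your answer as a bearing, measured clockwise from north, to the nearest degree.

318°

Taking east as x and north as y: velocity relative to the air = (-367.766, 367.766) km/h; the air relative to ground = (31.800, 0.000) km/h.
Velocity relative to ground = (-367.766, 367.766) + (31.800, 0.000) = (-335.966, 367.766) km/h.
Bearing = atan2(-335.97, 367.77) = 317.59° clockwise from north.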